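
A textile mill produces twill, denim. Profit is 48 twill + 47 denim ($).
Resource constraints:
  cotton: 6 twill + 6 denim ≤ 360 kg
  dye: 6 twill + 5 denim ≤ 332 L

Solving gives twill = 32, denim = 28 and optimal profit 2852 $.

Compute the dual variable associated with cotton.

7

At the optimum: cotton uses 360 of 360 (binding); dye uses 332 of 332 (binding).
Dual feasibility on the basic columns requires 6·y_cotton + 6·y_dye = 48, 6·y_cotton + 5·y_dye = 47.
→ y_cotton = 7 and y_dye = 1.
Shadow price of cotton = 7.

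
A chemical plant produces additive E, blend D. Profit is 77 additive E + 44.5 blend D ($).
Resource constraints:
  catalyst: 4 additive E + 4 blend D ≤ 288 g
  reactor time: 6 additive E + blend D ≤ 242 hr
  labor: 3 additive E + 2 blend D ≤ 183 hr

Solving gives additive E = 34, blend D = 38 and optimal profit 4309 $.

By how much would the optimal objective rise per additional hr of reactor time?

6.5

Check each constraint at x*: catalyst 288/288 (tight); reactor time 242/242 (tight); labor 178/183 (slack 5).
Slack constraints have shadow price 0 (complementary slackness).
Dual feasibility on the basic columns requires 4·y_catalyst + 6·y_reactor time = 77, 4·y_catalyst + 1·y_reactor time = 44.5.
Solving: y_catalyst = 9.5, y_reactor time = 6.5.
Shadow price of reactor time = 6.5.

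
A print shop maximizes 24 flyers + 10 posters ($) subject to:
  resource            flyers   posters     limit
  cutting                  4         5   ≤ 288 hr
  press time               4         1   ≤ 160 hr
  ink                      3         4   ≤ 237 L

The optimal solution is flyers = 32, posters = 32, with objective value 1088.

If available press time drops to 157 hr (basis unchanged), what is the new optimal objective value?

1073

Binding: cutting and press time. Non-binding: ink (13 unused).
By complementary slackness, y = 0 for the non-binding constraint.
The binding rows give the dual system: 4·y_cutting + 4·y_press time = 24 and 5·y_cutting + 1·y_press time = 10.
Solving: y_cutting = 1, y_press time = 5.
Δz = y_press time·Δb = 5 × (-3) = -15, so new z* = 1088 − 15 = 1073.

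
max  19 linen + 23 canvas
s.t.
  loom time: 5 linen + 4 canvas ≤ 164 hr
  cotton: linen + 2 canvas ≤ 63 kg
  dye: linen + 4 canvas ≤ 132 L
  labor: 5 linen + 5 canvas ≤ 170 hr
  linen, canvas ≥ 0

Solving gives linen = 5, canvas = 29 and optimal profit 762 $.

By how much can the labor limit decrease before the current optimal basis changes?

Binding constraints: cotton, labor. The basis is B = [[1,2],[5,5]] with det -5.
Per unit decrease in labor, x* moves by d = (-0.4, 0.2).
The basis stays optimal until linen reaches 0; allowable decrease = 12.5 hr.

12.5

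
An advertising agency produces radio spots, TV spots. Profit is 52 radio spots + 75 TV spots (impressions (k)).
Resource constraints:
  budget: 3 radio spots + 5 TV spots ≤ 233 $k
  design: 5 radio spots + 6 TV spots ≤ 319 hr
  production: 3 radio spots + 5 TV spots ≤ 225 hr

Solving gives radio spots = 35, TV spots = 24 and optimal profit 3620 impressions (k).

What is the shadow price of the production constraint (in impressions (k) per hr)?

At the optimum: budget uses 225 of 233 (slack = 8); design uses 319 of 319 (binding); production uses 225 of 225 (binding).
By complementary slackness, y = 0 for the non-binding constraint.
From A_Bᵀ y = c: 5·y_design + 3·y_production = 52; 6·y_design + 5·y_production = 75.
→ y_design = 5 and y_production = 9.
Shadow price of production = 9.

9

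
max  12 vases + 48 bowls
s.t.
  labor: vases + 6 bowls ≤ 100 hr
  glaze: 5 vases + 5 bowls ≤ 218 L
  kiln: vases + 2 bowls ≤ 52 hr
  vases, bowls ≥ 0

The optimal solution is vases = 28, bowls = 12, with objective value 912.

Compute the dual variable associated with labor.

Binding: labor and kiln. Non-binding: glaze (18 unused).
By complementary slackness, y = 0 for the non-binding constraint.
Dual feasibility on the basic columns requires 1·y_labor + 1·y_kiln = 12, 6·y_labor + 2·y_kiln = 48.
Solving: y_labor = 6, y_kiln = 6.
Shadow price of labor = 6.

6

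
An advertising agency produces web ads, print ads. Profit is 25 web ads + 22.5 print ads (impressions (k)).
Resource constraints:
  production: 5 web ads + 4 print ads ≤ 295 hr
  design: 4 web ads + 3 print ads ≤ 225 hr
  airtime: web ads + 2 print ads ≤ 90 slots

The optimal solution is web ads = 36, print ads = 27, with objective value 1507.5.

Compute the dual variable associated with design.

At the optimum: production uses 288 of 295 (slack = 7); design uses 225 of 225 (binding); airtime uses 90 of 90 (binding).
By complementary slackness, y = 0 for the non-binding constraint.
The binding rows give the dual system: 4·y_design + 1·y_airtime = 25 and 3·y_design + 2·y_airtime = 22.5.
This yields shadow prices y_design = 5.5, y_airtime = 3.
Shadow price of design = 5.5.

5.5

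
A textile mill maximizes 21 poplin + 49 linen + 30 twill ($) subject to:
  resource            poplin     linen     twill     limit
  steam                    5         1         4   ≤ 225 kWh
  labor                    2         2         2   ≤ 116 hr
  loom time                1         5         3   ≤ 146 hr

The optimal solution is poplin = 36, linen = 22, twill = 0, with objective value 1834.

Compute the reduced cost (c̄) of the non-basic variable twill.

-5

At the optimum: steam uses 202 of 225 (slack = 23); labor uses 116 of 116 (binding); loom time uses 146 of 146 (binding).
By complementary slackness, y = 0 for the non-binding constraint.
From A_Bᵀ y = c: 2·y_labor + 1·y_loom time = 21; 2·y_labor + 5·y_loom time = 49.
→ y_labor = 7 and y_loom time = 7.
Reduced cost of twill: c₃ − yᵀa₃ = 30 − (7·2 + 7·3) = 30 − 35 = -5.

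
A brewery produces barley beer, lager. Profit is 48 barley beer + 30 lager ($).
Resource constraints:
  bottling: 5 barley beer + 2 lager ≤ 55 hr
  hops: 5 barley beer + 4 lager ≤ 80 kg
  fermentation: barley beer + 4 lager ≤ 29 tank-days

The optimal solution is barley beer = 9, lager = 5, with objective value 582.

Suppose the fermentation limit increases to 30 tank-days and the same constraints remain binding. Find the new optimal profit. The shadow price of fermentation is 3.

585

Δb = 1, so new z* = 582 + (3)·(1) = 582 + 3 = 585.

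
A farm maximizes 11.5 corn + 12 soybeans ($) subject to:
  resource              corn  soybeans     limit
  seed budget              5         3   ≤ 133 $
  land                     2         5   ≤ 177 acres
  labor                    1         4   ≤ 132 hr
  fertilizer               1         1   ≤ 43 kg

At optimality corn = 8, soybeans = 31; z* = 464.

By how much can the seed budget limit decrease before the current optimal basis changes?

34

Binding constraints: seed budget, labor. The basis is B = [[5,3],[1,4]] with det 17.
Per unit decrease in seed budget, x* moves by d = (-0.2353, 0.0588).
The basis stays optimal until corn reaches 0; allowable decrease = 34 $.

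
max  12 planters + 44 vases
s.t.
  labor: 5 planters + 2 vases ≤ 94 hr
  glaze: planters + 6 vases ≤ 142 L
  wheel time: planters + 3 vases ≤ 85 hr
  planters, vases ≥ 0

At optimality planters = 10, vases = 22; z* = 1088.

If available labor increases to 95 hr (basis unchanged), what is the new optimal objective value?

Check each constraint at x*: labor 94/94 (tight); glaze 142/142 (tight); wheel time 76/85 (slack 9).
Slack constraints have shadow price 0 (complementary slackness).
The binding rows give the dual system: 5·y_labor + 1·y_glaze = 12 and 2·y_labor + 6·y_glaze = 44.
Solving: y_labor = 1, y_glaze = 7.
Δz = y_labor·Δb = 1 × (1) = 1, so new z* = 1088 + 1 = 1089.

1089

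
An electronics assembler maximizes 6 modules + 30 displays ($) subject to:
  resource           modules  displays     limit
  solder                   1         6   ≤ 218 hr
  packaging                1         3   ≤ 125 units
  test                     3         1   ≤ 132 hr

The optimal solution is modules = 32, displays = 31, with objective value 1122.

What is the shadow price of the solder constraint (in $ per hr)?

Check each constraint at x*: solder 218/218 (tight); packaging 125/125 (tight); test 127/132 (slack 5).
Slack constraints have shadow price 0 (complementary slackness).
The binding rows give the dual system: 1·y_solder + 1·y_packaging = 6 and 6·y_solder + 3·y_packaging = 30.
This yields shadow prices y_solder = 4, y_packaging = 2.
Shadow price of solder = 4.

4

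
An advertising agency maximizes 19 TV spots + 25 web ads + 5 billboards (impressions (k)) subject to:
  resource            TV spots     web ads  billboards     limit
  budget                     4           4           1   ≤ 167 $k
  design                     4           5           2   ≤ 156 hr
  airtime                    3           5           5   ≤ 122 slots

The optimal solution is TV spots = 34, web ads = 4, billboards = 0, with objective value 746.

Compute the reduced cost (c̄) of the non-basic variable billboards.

-8

Binding: design and airtime. Non-binding: budget (15 unused).
By complementary slackness, y = 0 for the non-binding constraint.
Dual feasibility on the basic columns requires 4·y_design + 3·y_airtime = 19, 5·y_design + 5·y_airtime = 25.
Solving: y_design = 4, y_airtime = 1.
Reduced cost of billboards: c₃ − yᵀa₃ = 5 − (4·2 + 1·5) = 5 − 13 = -8.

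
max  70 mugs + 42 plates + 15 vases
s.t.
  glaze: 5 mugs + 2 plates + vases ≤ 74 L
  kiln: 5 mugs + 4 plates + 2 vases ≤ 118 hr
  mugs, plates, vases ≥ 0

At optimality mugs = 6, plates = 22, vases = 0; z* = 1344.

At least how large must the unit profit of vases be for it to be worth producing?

21

Both glaze and kiln are binding at x*.
From A_Bᵀ y = c: 5·y_glaze + 5·y_kiln = 70; 2·y_glaze + 4·y_kiln = 42.
Solving: y_glaze = 7, y_kiln = 7.
vases enters the basis when its profit ≥ yᵀa₃ = 7·1 + 7·2 = 21.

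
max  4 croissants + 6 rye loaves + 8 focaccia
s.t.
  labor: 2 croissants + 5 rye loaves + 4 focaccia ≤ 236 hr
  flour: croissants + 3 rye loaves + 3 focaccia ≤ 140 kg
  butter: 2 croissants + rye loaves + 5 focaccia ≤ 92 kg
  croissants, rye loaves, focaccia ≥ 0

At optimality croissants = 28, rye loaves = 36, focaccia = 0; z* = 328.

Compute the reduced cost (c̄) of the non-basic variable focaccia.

-1

Binding: labor and butter. Non-binding: flour (4 unused).
Since flour is not tight, its dual is 0.
The binding rows give the dual system: 2·y_labor + 2·y_butter = 4 and 5·y_labor + 1·y_butter = 6.
→ y_labor = 1 and y_butter = 1.
Reduced cost of focaccia: c₃ − yᵀa₃ = 8 − (1·4 + 1·5) = 8 − 9 = -1.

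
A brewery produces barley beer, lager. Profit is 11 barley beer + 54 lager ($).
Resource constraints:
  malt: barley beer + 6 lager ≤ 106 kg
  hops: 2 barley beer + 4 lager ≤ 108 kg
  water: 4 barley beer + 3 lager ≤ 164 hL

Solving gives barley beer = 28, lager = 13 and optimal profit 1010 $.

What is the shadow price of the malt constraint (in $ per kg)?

8

Binding: malt and hops. Non-binding: water (13 unused).
Since water is not tight, its dual is 0.
From A_Bᵀ y = c: 1·y_malt + 2·y_hops = 11; 6·y_malt + 4·y_hops = 54.
Solving: y_malt = 8, y_hops = 1.5.
Shadow price of malt = 8.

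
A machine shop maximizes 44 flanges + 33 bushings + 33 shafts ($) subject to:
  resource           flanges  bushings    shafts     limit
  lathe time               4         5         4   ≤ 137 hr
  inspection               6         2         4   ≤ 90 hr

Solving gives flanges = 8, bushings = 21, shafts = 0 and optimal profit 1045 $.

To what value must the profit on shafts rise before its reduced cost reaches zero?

Check each constraint at x*: lathe time 137/137 (tight); inspection 90/90 (tight).
The binding rows give the dual system: 4·y_lathe time + 6·y_inspection = 44 and 5·y_lathe time + 2·y_inspection = 33.
This yields shadow prices y_lathe time = 5, y_inspection = 4.
shafts enters the basis when its profit ≥ yᵀa₃ = 5·4 + 4·4 = 36.

36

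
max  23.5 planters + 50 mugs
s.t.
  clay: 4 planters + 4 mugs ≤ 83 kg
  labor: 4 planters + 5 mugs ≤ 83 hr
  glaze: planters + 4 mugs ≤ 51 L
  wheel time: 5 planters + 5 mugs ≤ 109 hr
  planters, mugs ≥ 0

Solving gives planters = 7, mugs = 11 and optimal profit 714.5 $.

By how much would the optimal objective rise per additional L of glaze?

Binding: labor and glaze. Non-binding: clay (11 unused), wheel time (19 unused).
Slack constraints have shadow price 0 (complementary slackness).
From A_Bᵀ y = c: 4·y_labor + 1·y_glaze = 23.5; 5·y_labor + 4·y_glaze = 50.
→ y_labor = 4 and y_glaze = 7.5.
Shadow price of glaze = 7.5.

7.5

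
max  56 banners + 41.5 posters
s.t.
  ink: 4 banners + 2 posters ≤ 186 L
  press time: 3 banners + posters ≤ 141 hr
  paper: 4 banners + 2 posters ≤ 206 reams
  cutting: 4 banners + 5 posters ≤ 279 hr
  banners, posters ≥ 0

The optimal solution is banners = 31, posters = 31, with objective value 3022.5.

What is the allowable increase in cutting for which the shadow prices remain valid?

Binding constraints: ink, cutting. The basis is B = [[4,2],[4,5]] with det 12.
Per unit increase in cutting, x* moves by d = (-0.1667, 0.3333).
The basis stays optimal until banners reaches 0; allowable increase = 186 hr.

186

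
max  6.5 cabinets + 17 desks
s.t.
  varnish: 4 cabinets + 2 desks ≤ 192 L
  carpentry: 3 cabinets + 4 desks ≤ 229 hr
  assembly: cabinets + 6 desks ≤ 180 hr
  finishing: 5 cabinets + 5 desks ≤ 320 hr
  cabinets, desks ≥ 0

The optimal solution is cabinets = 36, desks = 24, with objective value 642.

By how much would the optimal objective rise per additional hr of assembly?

Check each constraint at x*: varnish 192/192 (tight); carpentry 204/229 (slack 25); assembly 180/180 (tight); finishing 300/320 (slack 20).
Since carpentry, finishing are not tight, their duals are 0.
The binding rows give the dual system: 4·y_varnish + 1·y_assembly = 6.5 and 2·y_varnish + 6·y_assembly = 17.
Solving: y_varnish = 1, y_assembly = 2.5.
Shadow price of assembly = 2.5.

2.5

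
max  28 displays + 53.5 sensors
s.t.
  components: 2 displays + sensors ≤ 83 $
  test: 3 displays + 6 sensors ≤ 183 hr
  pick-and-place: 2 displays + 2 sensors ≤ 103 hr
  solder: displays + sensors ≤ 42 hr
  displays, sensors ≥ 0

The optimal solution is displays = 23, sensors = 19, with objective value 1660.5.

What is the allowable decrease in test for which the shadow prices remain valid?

Binding constraints: test, solder. The basis is B = [[3,6],[1,1]] with det -3.
Per unit decrease in test, x* moves by d = (0.3333, -0.3333).
The basis stays optimal until components becomes binding; allowable decrease = 54 hr.

54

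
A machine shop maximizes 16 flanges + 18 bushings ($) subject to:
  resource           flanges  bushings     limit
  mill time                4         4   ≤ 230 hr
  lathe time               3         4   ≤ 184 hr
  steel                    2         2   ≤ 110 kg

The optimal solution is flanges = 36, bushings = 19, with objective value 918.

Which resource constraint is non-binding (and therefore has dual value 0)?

mill time

mill time: 220/230 (slack 10)
lathe time: 184/184 (binding)
steel: 110/110 (binding)
By complementary slackness, a constraint with positive slack has shadow price 0 → mill time.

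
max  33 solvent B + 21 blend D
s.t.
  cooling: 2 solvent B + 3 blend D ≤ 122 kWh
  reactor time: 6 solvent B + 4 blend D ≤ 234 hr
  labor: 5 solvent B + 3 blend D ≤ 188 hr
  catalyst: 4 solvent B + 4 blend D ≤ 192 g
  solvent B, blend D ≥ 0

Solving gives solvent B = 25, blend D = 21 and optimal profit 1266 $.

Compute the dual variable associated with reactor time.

3

At the optimum: cooling uses 113 of 122 (slack = 9); reactor time uses 234 of 234 (binding); labor uses 188 of 188 (binding); catalyst uses 184 of 192 (slack = 8).
Since cooling, catalyst are not tight, their duals are 0.
Dual feasibility on the basic columns requires 6·y_reactor time + 5·y_labor = 33, 4·y_reactor time + 3·y_labor = 21.
This yields shadow prices y_reactor time = 3, y_labor = 3.
Shadow price of reactor time = 3.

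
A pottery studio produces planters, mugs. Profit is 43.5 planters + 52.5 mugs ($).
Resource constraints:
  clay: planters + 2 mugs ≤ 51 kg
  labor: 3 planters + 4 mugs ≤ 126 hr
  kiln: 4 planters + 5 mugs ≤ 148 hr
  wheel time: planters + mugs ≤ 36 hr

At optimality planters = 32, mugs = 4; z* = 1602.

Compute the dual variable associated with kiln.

At the optimum: clay uses 40 of 51 (slack = 11); labor uses 112 of 126 (slack = 14); kiln uses 148 of 148 (binding); wheel time uses 36 of 36 (binding).
By complementary slackness, y = 0 for the non-binding constraints.
From A_Bᵀ y = c: 4·y_kiln + 1·y_wheel time = 43.5; 5·y_kiln + 1·y_wheel time = 52.5.
Solving: y_kiln = 9, y_wheel time = 7.5.
Shadow price of kiln = 9.

9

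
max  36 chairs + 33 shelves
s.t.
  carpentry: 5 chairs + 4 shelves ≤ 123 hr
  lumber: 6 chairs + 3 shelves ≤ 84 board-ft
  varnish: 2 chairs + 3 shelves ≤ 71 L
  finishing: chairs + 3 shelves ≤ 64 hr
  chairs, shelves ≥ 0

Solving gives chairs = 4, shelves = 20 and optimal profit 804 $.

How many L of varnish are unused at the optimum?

3

varnish used = 2·4 + 3·20 = 68; slack = 71 − 68 = 3.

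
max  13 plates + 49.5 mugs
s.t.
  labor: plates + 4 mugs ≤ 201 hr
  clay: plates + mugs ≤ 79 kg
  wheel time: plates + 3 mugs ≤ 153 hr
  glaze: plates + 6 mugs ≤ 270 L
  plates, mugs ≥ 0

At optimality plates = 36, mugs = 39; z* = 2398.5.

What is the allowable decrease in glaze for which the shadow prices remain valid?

Binding constraints: wheel time, glaze. The basis is B = [[1,3],[1,6]] with det 3.
Per unit decrease in glaze, x* moves by d = (1, -0.3333).
The basis stays optimal until clay becomes binding; allowable decrease = 6 L.

6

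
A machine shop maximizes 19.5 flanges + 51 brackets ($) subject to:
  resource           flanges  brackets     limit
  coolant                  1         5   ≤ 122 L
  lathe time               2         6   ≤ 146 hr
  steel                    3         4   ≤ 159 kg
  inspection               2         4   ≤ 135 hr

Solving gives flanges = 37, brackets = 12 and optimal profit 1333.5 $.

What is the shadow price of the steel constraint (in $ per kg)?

1.5

At the optimum: coolant uses 97 of 122 (slack = 25); lathe time uses 146 of 146 (binding); steel uses 159 of 159 (binding); inspection uses 122 of 135 (slack = 13).
Since coolant, inspection are not tight, their duals are 0.
Dual feasibility on the basic columns requires 2·y_lathe time + 3·y_steel = 19.5, 6·y_lathe time + 4·y_steel = 51.
→ y_lathe time = 7.5 and y_steel = 1.5.
Shadow price of steel = 1.5.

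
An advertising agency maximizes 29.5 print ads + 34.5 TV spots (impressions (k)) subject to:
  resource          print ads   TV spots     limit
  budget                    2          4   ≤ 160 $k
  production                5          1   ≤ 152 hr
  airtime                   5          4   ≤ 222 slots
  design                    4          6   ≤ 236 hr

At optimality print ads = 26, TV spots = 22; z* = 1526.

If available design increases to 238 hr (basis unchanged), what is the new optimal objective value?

1537

At the optimum: budget uses 140 of 160 (slack = 20); production uses 152 of 152 (binding); airtime uses 218 of 222 (slack = 4); design uses 236 of 236 (binding).
By complementary slackness, y = 0 for the non-binding constraints.
From A_Bᵀ y = c: 5·y_production + 4·y_design = 29.5; 1·y_production + 6·y_design = 34.5.
Solving: y_production = 1.5, y_design = 5.5.
Δz = y_design·Δb = 5.5 × (2) = 11, so new z* = 1526 + 11 = 1537.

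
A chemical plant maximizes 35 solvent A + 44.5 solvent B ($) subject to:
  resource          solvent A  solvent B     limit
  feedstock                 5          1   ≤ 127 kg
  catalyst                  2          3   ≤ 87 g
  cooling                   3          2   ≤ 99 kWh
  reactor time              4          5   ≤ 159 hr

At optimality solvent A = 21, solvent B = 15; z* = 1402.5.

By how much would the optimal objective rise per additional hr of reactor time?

8

Binding: catalyst and reactor time. Non-binding: feedstock (7 unused), cooling (6 unused).
Since feedstock, cooling are not tight, their duals are 0.
From A_Bᵀ y = c: 2·y_catalyst + 4·y_reactor time = 35; 3·y_catalyst + 5·y_reactor time = 44.5.
→ y_catalyst = 1.5 and y_reactor time = 8.
Shadow price of reactor time = 8.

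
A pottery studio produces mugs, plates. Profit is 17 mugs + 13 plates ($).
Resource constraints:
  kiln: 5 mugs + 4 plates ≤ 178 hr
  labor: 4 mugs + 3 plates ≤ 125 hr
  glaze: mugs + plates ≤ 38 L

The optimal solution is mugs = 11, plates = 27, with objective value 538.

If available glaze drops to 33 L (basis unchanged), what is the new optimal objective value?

At the optimum: kiln uses 163 of 178 (slack = 15); labor uses 125 of 125 (binding); glaze uses 38 of 38 (binding).
Slack constraints have shadow price 0 (complementary slackness).
Dual feasibility on the basic columns requires 4·y_labor + 1·y_glaze = 17, 3·y_labor + 1·y_glaze = 13.
Solving: y_labor = 4, y_glaze = 1.
Δz = y_glaze·Δb = 1 × (-5) = -5, so new z* = 538 − 5 = 533.

533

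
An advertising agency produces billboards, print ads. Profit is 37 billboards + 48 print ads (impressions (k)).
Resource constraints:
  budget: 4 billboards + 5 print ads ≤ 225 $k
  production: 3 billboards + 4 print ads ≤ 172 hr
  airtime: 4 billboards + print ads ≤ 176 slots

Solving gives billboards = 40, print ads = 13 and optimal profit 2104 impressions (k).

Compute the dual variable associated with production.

7

Binding: budget and production. Non-binding: airtime (3 unused).
Since airtime is not tight, its dual is 0.
The binding rows give the dual system: 4·y_budget + 3·y_production = 37 and 5·y_budget + 4·y_production = 48.
This yields shadow prices y_budget = 4, y_production = 7.
Shadow price of production = 7.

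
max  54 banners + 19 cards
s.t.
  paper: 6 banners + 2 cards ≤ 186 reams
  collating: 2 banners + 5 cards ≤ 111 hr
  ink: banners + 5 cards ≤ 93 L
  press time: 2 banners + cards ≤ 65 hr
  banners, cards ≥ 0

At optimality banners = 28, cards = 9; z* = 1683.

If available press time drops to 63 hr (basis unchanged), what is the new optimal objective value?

1677

At the optimum: paper uses 186 of 186 (binding); collating uses 101 of 111 (slack = 10); ink uses 73 of 93 (slack = 20); press time uses 65 of 65 (binding).
Slack constraints have shadow price 0 (complementary slackness).
The binding rows give the dual system: 6·y_paper + 2·y_press time = 54 and 2·y_paper + 1·y_press time = 19.
This yields shadow prices y_paper = 8, y_press time = 3.
Δz = y_press time·Δb = 3 × (-2) = -6, so new z* = 1683 − 6 = 1677.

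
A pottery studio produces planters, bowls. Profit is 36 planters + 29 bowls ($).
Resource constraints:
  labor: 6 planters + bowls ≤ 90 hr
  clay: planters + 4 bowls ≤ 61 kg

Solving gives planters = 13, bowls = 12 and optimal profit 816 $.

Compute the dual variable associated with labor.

Both labor and clay are binding at x*.
The binding rows give the dual system: 6·y_labor + 1·y_clay = 36 and 1·y_labor + 4·y_clay = 29.
This yields shadow prices y_labor = 5, y_clay = 6.
Shadow price of labor = 5.

5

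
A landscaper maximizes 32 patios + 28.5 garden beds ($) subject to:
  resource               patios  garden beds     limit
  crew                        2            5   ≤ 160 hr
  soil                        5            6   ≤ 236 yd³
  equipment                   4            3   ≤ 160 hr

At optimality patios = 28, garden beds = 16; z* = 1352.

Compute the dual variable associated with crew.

0

At the optimum: crew uses 136 of 160 (slack = 24); soil uses 236 of 236 (binding); equipment uses 160 of 160 (binding).
Slack constraints have shadow price 0 (complementary slackness).
Dual feasibility on the basic columns requires 5·y_soil + 4·y_equipment = 32, 6·y_soil + 3·y_equipment = 28.5.
Solving: y_soil = 2, y_equipment = 5.5.
Shadow price of crew = 0.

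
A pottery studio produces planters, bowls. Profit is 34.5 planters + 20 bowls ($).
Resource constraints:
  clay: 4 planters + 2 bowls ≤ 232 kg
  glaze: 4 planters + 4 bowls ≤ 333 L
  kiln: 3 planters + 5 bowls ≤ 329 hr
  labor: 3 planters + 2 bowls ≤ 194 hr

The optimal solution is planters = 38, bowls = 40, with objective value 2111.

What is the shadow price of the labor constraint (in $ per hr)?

Check each constraint at x*: clay 232/232 (tight); glaze 312/333 (slack 21); kiln 314/329 (slack 15); labor 194/194 (tight).
Slack constraints have shadow price 0 (complementary slackness).
From A_Bᵀ y = c: 4·y_clay + 3·y_labor = 34.5; 2·y_clay + 2·y_labor = 20.
→ y_clay = 4.5 and y_labor = 5.5.
Shadow price of labor = 5.5.

5.5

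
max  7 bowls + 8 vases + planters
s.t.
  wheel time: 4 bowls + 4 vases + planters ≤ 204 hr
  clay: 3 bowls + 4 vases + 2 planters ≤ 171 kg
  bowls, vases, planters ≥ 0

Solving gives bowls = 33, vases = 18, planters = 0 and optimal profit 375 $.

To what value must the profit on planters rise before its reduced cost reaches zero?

3

Both wheel time and clay are binding at x*.
Dual feasibility on the basic columns requires 4·y_wheel time + 3·y_clay = 7, 4·y_wheel time + 4·y_clay = 8.
Solving: y_wheel time = 1, y_clay = 1.
planters enters the basis when its profit ≥ yᵀa₃ = 1·1 + 1·2 = 3.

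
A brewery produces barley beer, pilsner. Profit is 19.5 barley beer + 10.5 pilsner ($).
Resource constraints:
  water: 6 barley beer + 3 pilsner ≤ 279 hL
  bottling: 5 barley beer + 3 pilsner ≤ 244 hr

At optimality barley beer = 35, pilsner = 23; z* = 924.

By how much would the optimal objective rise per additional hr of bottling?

1.5

Both water and bottling are binding at x*.
The binding rows give the dual system: 6·y_water + 5·y_bottling = 19.5 and 3·y_water + 3·y_bottling = 10.5.
This yields shadow prices y_water = 2, y_bottling = 1.5.
Shadow price of bottling = 1.5.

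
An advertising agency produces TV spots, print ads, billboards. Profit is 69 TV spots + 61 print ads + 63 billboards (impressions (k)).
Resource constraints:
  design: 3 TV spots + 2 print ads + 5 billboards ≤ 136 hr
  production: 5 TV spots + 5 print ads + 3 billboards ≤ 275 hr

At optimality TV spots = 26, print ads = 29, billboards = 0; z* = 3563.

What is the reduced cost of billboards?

-4

Both design and production are binding at x*.
Dual feasibility on the basic columns requires 3·y_design + 5·y_production = 69, 2·y_design + 5·y_production = 61.
This yields shadow prices y_design = 8, y_production = 9.
Reduced cost of billboards: c₃ − yᵀa₃ = 63 − (8·5 + 9·3) = 63 − 67 = -4.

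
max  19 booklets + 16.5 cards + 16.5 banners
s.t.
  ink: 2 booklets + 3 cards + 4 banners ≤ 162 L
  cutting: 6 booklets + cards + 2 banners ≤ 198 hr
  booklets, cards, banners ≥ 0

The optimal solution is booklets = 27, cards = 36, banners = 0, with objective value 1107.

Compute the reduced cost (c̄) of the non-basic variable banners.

At the optimum: ink uses 162 of 162 (binding); cutting uses 198 of 198 (binding).
The binding rows give the dual system: 2·y_ink + 6·y_cutting = 19 and 3·y_ink + 1·y_cutting = 16.5.
This yields shadow prices y_ink = 5, y_cutting = 1.5.
Reduced cost of banners: c₃ − yᵀa₃ = 16.5 − (5·4 + 1.5·2) = 16.5 − 23 = -6.5.

-6.5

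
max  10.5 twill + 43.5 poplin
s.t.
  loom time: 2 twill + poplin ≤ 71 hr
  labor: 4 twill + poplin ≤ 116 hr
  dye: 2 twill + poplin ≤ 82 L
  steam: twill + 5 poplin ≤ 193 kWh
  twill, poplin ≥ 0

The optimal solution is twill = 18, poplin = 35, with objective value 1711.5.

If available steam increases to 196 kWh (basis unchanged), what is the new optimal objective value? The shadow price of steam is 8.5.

1737

Δb = 3, so new z* = 1711.5 + (8.5)·(3) = 1711.5 + 25.5 = 1737.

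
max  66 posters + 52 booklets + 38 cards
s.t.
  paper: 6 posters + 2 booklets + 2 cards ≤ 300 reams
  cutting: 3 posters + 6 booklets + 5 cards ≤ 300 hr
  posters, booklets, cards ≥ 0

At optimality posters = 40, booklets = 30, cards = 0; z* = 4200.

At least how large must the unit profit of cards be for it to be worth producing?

At the optimum: paper uses 300 of 300 (binding); cutting uses 300 of 300 (binding).
Dual feasibility on the basic columns requires 6·y_paper + 3·y_cutting = 66, 2·y_paper + 6·y_cutting = 52.
→ y_paper = 8 and y_cutting = 6.
cards enters the basis when its profit ≥ yᵀa₃ = 8·2 + 6·5 = 46.

46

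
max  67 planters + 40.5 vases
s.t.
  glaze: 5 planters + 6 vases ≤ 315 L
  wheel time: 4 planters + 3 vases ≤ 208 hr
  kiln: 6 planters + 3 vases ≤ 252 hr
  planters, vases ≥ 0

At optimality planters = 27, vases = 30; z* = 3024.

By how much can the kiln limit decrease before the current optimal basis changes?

Binding constraints: glaze, kiln. The basis is B = [[5,6],[6,3]] with det -21.
Per unit decrease in kiln, x* moves by d = (-0.2857, 0.2381).
The basis stays optimal until planters reaches 0; allowable decrease = 94.5 hr.

94.5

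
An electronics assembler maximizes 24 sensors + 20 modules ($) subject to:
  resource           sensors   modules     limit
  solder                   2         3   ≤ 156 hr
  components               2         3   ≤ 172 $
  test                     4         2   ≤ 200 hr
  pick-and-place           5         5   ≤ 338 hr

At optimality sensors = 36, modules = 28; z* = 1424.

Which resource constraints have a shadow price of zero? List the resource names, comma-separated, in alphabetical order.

components, pick-and-place

solder: 156/156 (binding)
components: 156/172 (slack 16)
test: 200/200 (binding)
pick-and-place: 320/338 (slack 18)
By complementary slackness, a constraint with positive slack has shadow price 0 → components, pick-and-place.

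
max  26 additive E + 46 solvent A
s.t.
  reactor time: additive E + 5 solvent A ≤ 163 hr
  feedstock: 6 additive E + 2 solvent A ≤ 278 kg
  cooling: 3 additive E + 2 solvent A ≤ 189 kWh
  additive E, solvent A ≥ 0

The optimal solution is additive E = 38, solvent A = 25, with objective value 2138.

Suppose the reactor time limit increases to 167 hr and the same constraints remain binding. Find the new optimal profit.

Check each constraint at x*: reactor time 163/163 (tight); feedstock 278/278 (tight); cooling 164/189 (slack 25).
Slack constraints have shadow price 0 (complementary slackness).
The binding rows give the dual system: 1·y_reactor time + 6·y_feedstock = 26 and 5·y_reactor time + 2·y_feedstock = 46.
Solving: y_reactor time = 8, y_feedstock = 3.
Δz = y_reactor time·Δb = 8 × (4) = 32, so new z* = 2138 + 32 = 2170.

2170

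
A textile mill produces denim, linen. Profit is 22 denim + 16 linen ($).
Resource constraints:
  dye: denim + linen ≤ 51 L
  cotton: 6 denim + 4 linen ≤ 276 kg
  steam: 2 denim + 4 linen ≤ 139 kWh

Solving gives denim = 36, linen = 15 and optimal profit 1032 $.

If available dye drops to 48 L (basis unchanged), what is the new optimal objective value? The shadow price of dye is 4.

Δb = -3, so new z* = 1032 + (4)·(-3) = 1032 − 12 = 1020.

1020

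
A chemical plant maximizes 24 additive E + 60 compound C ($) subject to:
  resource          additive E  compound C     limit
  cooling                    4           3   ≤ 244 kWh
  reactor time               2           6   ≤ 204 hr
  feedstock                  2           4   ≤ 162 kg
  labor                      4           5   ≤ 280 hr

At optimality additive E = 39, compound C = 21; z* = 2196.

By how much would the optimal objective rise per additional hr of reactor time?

At the optimum: cooling uses 219 of 244 (slack = 25); reactor time uses 204 of 204 (binding); feedstock uses 162 of 162 (binding); labor uses 261 of 280 (slack = 19).
By complementary slackness, y = 0 for the non-binding constraints.
The binding rows give the dual system: 2·y_reactor time + 2·y_feedstock = 24 and 6·y_reactor time + 4·y_feedstock = 60.
Solving: y_reactor time = 6, y_feedstock = 6.
Shadow price of reactor time = 6.

6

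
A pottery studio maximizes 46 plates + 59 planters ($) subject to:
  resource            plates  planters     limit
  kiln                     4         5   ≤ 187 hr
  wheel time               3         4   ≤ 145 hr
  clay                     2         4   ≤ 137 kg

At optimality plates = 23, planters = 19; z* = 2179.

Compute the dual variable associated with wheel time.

At the optimum: kiln uses 187 of 187 (binding); wheel time uses 145 of 145 (binding); clay uses 122 of 137 (slack = 15).
Slack constraints have shadow price 0 (complementary slackness).
Dual feasibility on the basic columns requires 4·y_kiln + 3·y_wheel time = 46, 5·y_kiln + 4·y_wheel time = 59.
→ y_kiln = 7 and y_wheel time = 6.
Shadow price of wheel time = 6.

6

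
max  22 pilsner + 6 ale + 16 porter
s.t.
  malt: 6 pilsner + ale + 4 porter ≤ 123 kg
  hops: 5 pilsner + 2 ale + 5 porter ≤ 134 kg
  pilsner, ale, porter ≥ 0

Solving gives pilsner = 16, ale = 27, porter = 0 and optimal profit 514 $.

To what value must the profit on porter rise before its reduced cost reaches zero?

Both malt and hops are binding at x*.
Dual feasibility on the basic columns requires 6·y_malt + 5·y_hops = 22, 1·y_malt + 2·y_hops = 6.
→ y_malt = 2 and y_hops = 2.
porter enters the basis when its profit ≥ yᵀa₃ = 2·4 + 2·5 = 18.

18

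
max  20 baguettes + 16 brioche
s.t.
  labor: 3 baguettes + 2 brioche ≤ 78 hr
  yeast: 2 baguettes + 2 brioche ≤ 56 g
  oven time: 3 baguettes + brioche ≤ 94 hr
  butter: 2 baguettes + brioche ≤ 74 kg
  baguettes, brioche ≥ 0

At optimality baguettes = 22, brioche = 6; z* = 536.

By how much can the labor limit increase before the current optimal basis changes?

Binding constraints: labor, yeast. The basis is B = [[3,2],[2,2]] with det 2.
Per unit increase in labor, x* moves by d = (1, -1).
The basis stays optimal until brioche reaches 0; allowable increase = 6 hr.

6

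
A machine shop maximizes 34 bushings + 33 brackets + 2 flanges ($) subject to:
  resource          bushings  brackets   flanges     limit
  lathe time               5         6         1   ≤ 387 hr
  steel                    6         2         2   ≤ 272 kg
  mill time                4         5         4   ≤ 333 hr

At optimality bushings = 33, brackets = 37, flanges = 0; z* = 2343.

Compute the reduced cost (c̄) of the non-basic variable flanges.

-6

Check each constraint at x*: lathe time 387/387 (tight); steel 272/272 (tight); mill time 317/333 (slack 16).
Slack constraints have shadow price 0 (complementary slackness).
From A_Bᵀ y = c: 5·y_lathe time + 6·y_steel = 34; 6·y_lathe time + 2·y_steel = 33.
This yields shadow prices y_lathe time = 5, y_steel = 1.5.
Reduced cost of flanges: c₃ − yᵀa₃ = 2 − (5·1 + 1.5·2) = 2 − 8 = -6.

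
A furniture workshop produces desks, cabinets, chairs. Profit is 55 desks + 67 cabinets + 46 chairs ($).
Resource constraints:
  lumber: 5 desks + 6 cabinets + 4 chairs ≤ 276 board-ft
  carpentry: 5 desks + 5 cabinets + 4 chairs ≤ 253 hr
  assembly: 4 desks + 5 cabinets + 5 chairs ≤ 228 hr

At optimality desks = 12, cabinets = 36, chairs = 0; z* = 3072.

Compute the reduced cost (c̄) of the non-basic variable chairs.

-7

Check each constraint at x*: lumber 276/276 (tight); carpentry 240/253 (slack 13); assembly 228/228 (tight).
Slack constraints have shadow price 0 (complementary slackness).
Dual feasibility on the basic columns requires 5·y_lumber + 4·y_assembly = 55, 6·y_lumber + 5·y_assembly = 67.
This yields shadow prices y_lumber = 7, y_assembly = 5.
Reduced cost of chairs: c₃ − yᵀa₃ = 46 − (7·4 + 5·5) = 46 − 53 = -7.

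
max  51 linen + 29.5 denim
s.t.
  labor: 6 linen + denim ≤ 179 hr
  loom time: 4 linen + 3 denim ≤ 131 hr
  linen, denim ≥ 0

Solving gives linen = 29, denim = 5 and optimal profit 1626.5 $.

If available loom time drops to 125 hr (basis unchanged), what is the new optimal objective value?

1572.5

At the optimum: labor uses 179 of 179 (binding); loom time uses 131 of 131 (binding).
The binding rows give the dual system: 6·y_labor + 4·y_loom time = 51 and 1·y_labor + 3·y_loom time = 29.5.
This yields shadow prices y_labor = 2.5, y_loom time = 9.
Δz = y_loom time·Δb = 9 × (-6) = -54, so new z* = 1626.5 − 54 = 1572.5.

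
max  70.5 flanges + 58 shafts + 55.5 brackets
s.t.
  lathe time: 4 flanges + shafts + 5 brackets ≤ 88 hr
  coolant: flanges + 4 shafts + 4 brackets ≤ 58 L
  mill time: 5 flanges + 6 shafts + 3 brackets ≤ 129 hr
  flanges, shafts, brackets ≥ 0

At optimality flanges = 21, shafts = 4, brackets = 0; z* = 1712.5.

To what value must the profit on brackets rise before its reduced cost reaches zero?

60.5

Binding: lathe time and mill time. Non-binding: coolant (21 unused).
By complementary slackness, y = 0 for the non-binding constraint.
From A_Bᵀ y = c: 4·y_lathe time + 5·y_mill time = 70.5; 1·y_lathe time + 6·y_mill time = 58.
This yields shadow prices y_lathe time = 7, y_mill time = 8.5.
brackets enters the basis when its profit ≥ yᵀa₃ = 7·5 + 8.5·3 = 60.5.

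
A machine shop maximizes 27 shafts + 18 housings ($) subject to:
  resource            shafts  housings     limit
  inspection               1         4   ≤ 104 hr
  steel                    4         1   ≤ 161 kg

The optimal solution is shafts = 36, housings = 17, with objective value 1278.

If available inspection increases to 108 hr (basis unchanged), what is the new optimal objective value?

1290

Both inspection and steel are binding at x*.
From A_Bᵀ y = c: 1·y_inspection + 4·y_steel = 27; 4·y_inspection + 1·y_steel = 18.
→ y_inspection = 3 and y_steel = 6.
Δz = y_inspection·Δb = 3 × (4) = 12, so new z* = 1278 + 12 = 1290.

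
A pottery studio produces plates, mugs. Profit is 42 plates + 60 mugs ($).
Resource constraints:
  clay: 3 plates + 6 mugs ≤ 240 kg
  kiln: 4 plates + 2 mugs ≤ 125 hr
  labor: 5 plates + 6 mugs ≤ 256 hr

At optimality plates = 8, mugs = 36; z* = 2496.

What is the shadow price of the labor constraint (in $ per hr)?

6

At the optimum: clay uses 240 of 240 (binding); kiln uses 104 of 125 (slack = 21); labor uses 256 of 256 (binding).
Slack constraints have shadow price 0 (complementary slackness).
Dual feasibility on the basic columns requires 3·y_clay + 5·y_labor = 42, 6·y_clay + 6·y_labor = 60.
Solving: y_clay = 4, y_labor = 6.
Shadow price of labor = 6.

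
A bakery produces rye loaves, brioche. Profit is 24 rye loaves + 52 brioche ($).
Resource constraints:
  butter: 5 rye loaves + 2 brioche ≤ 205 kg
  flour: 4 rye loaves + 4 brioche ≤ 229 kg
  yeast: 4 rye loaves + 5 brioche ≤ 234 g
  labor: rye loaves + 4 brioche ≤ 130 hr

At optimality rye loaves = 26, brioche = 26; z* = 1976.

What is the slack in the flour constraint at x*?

flour used = 4·26 + 4·26 = 208; slack = 229 − 208 = 21.

21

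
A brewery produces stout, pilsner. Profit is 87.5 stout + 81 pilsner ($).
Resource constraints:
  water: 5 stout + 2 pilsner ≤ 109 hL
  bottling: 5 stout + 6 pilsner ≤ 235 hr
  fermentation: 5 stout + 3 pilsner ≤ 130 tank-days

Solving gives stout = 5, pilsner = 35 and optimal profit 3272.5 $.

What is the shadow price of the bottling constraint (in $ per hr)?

9.5

At the optimum: water uses 95 of 109 (slack = 14); bottling uses 235 of 235 (binding); fermentation uses 130 of 130 (binding).
Since water is not tight, its dual is 0.
Dual feasibility on the basic columns requires 5·y_bottling + 5·y_fermentation = 87.5, 6·y_bottling + 3·y_fermentation = 81.
→ y_bottling = 9.5 and y_fermentation = 8.
Shadow price of bottling = 9.5.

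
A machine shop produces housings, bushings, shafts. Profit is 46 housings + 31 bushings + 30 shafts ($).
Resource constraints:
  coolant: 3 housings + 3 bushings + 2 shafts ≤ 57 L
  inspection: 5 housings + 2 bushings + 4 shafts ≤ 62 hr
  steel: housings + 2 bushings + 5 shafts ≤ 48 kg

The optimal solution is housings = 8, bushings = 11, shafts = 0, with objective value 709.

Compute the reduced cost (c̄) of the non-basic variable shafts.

Binding: coolant and inspection. Non-binding: steel (18 unused).
By complementary slackness, y = 0 for the non-binding constraint.
Dual feasibility on the basic columns requires 3·y_coolant + 5·y_inspection = 46, 3·y_coolant + 2·y_inspection = 31.
Solving: y_coolant = 7, y_inspection = 5.
Reduced cost of shafts: c₃ − yᵀa₃ = 30 − (7·2 + 5·4) = 30 − 34 = -4.

-4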